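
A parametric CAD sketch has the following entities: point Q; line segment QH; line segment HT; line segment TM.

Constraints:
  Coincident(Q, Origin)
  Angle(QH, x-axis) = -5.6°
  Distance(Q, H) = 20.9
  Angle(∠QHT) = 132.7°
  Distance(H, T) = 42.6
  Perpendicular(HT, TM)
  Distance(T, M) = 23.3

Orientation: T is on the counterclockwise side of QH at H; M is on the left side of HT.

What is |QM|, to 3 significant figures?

57.3

Q is at the origin; QH runs at -5.6° with length 20.9, so H = 20.9·(cos -5.6°, sin -5.6°) = (20.8, -2.04). ∠QHT = 132.7°, so HT runs at -5.6° + (180° − 132.7°) = 41.7° from the x-axis; with |HT| = 42.6, T = H + 42.6·(cos 41.7°, sin 41.7°) = (52.6, 26.3). HT is perpendicular to TM; with |TM| = 23.3 on the left of HT, M = T + 23.3·(-0.665, 0.747) = (37.1, 43.7). Then |QM| = |M − Q| = 57.3.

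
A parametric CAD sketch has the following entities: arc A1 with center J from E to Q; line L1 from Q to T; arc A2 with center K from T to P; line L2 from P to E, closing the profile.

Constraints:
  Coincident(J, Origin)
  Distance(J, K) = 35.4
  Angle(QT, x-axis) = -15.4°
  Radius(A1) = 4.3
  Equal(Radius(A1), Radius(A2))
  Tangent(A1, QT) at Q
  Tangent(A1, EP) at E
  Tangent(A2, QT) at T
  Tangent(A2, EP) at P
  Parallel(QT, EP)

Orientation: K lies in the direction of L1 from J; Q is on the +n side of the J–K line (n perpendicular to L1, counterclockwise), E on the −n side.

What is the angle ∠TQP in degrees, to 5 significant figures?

13.655°

The slot axis is L1's direction at -15.4°, so u = (cos -15.4°, sin -15.4°) = (0.96410, -0.26556) and n = (−sin -15.4°, cos -15.4°) = (0.26556, 0.96410). J is at the origin and K lies 35.4 along u from J, so K = 35.4·u = (34.129, -9.4007). Tangency of A1 to both parallel lines with radius 4.3 puts Q and E at J ± 4.3·n: Q = (1.1419, 4.1456), E = (-1.1419, -4.1456). Equal radii place T and P the same way about K: T = K + 4.3·n = (35.271, -5.2551), P = K − 4.3·n = (32.987, -13.546). Then cos ∠TQP = QT·QP / (|QT||QP|), giving 13.655°.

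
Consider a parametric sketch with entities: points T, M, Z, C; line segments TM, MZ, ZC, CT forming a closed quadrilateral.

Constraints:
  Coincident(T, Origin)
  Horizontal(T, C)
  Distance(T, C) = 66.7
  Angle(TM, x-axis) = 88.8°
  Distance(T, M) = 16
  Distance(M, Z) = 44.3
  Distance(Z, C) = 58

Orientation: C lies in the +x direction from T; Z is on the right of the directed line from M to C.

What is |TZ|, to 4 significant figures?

29.81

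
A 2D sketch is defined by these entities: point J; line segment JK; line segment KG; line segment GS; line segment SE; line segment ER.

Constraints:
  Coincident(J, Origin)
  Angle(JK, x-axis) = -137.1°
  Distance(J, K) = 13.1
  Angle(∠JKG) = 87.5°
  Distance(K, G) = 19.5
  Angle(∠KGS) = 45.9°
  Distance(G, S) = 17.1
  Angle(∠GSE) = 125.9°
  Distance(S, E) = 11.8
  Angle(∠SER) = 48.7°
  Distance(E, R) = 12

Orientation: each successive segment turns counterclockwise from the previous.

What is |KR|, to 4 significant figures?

5.772

J is at the origin; JK runs at -137.1° with length 13.1, so K = (-9.596, -8.917). ∠JKG = 87.5° gives KG at -44.60° from the x-axis; with |KG| = 19.5, G = (4.288, -22.61). ∠KGS = 45.9° gives GS at 89.50° from the x-axis; with |GS| = 17.1, S = (4.437, -5.510). ∠GSE = 125.9° gives SE at 143.6° from the x-axis; with |SE| = 11.8, E = (-5.060, 1.492). ∠SER = 48.7° gives ER at -85.10° from the x-axis; with |ER| = 12.0, R = (-4.035, -10.46). Then |KR| = |R − K| = 5.772.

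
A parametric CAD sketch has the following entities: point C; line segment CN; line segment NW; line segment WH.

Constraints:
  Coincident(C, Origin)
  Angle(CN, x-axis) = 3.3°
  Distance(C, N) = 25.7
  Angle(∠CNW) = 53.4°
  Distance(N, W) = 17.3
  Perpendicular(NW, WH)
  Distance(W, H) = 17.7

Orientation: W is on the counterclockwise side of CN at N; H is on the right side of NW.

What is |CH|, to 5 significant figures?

38.383

C is at the origin; CN runs at 3.3° with length 25.7, so N = 25.7·(cos 3.3°, sin 3.3°) = (25.657, 1.4794). ∠CNW = 53.4°, so NW runs at 3.3° + (180° − 53.4°) = 129.90° from the x-axis; with |NW| = 17.3, W = N + 17.3·(cos 129.90°, sin 129.90°) = (14.560, 14.751). NW is perpendicular to WH; with |WH| = 17.7 on the right of NW, H = W + 17.7·(0.76717, 0.64145) = (28.139, 26.105). Then |CH| = |H − C| = 38.383.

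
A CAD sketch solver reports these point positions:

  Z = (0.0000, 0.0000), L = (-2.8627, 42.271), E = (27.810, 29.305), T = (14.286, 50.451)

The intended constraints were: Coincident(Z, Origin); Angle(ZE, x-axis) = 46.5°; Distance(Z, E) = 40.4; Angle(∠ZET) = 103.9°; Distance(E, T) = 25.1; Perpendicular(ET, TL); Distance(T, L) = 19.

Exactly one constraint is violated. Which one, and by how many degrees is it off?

Perpendicular(ET, TL) — off by 7.10°.

Z = (0.00, 0.00) ✓; ZE at 46.50° ✓; |ZE| = 40.40 ✓; ∠ZET = 103.9° ✓; |ET| = 25.10 ✓; ∠(ET, TL) = 82.90° ✗; |TL| = 19.00 ✓.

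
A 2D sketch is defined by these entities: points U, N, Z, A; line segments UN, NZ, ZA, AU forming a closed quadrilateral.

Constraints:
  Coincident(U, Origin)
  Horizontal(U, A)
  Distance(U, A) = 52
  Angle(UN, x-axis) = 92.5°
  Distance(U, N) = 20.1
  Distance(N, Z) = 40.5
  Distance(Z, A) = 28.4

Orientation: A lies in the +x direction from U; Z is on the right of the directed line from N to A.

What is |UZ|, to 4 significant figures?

27.71

U is at the origin; U and A share the same y with |UA| = 52.0 and A in +x, so A = (52.0, 0). UN runs at 92.5° with |UN| = 20.1, so N = (-0.8767, 20.08). Z is determined by |NZ| = 40.5 and |ZA| = 28.4 together: it lies at the intersection of circle(N, 40.5) and circle(A, 28.4). With |NA| = 56.56, the foot of the radical line on NA is 35.65 from N and the perpendicular offset is √(40.5² − 35.65²) = 19.22. Taking the right-of-NA solution: Z = (25.63, -10.54).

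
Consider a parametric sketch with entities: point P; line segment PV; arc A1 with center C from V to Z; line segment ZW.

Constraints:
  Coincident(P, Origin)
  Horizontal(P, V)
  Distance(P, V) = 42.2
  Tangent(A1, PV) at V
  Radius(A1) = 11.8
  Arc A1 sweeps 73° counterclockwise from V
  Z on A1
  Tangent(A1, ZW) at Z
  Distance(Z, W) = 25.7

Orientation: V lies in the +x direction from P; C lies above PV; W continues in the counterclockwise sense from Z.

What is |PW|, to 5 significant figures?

69.318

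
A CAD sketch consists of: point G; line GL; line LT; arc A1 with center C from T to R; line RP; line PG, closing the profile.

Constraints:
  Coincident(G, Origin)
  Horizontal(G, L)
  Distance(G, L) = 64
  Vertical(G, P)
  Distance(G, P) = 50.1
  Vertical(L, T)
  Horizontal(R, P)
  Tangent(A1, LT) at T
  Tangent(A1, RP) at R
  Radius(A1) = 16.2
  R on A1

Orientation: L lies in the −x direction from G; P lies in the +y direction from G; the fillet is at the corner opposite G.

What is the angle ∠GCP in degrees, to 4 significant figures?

54.07°

G is at the origin; G and L share the same y with |GL| = 64.0 and L on the −x side, so L = (-64.00, 0.000). GP is vertical with |GP| = 50.1 and P on the +y side, so P = (0.000, 50.10). The virtual corner opposite G is at (-64.00, 50.10). A1 meets LT tangentially, so CT is at right angles to LT and since A1 is tangent to RP there, CR ⟂ RP, with radius 16.2, so the center C sits 16.2 in from both sides at C = (-47.80, 33.90). Then cos ∠GCP = CG·CP / (|CG||CP|), giving 54.07°.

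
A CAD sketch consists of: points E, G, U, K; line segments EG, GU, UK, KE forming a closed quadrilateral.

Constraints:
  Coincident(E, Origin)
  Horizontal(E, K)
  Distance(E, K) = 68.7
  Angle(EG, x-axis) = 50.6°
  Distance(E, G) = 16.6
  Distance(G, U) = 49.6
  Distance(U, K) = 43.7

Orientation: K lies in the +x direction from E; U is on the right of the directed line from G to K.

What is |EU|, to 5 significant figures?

46.864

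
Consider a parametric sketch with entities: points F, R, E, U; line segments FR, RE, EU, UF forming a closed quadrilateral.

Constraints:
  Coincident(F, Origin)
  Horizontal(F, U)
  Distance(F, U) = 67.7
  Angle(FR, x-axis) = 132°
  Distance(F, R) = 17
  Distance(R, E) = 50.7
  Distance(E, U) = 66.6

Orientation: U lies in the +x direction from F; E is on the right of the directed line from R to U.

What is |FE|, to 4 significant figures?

34.80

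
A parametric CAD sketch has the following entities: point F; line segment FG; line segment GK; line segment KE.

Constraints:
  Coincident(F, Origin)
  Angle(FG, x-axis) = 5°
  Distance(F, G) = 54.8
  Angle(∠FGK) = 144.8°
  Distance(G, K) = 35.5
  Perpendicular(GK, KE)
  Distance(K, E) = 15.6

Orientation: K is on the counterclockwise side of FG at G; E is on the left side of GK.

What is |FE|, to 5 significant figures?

81.856

∠FGK = 144.8°, so GK runs at 5.0° + (180° − 144.8°) = 40.200° from the x-axis; with |GK| = 35.5, K = G + 35.5·(cos 40.200°, sin 40.200°) = (81.706, 27.690). GK is perpendicular to KE; with |KE| = 15.6 on the left of GK, E = K + 15.6·(-0.64546, 0.76380) = (71.637, 39.605). Then |FE| = |E − F| = 81.856.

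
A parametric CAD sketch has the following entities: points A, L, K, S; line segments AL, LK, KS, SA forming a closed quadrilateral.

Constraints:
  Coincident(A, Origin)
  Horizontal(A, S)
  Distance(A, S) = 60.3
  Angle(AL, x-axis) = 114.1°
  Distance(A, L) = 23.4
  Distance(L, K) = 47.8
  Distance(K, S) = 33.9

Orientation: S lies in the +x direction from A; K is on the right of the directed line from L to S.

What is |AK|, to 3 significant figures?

28.9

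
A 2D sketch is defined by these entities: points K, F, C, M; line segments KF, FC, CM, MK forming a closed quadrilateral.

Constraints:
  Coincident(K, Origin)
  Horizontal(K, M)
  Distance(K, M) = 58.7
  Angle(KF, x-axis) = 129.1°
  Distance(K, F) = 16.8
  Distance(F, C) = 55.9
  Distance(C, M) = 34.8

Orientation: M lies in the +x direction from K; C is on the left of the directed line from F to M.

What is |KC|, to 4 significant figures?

52.40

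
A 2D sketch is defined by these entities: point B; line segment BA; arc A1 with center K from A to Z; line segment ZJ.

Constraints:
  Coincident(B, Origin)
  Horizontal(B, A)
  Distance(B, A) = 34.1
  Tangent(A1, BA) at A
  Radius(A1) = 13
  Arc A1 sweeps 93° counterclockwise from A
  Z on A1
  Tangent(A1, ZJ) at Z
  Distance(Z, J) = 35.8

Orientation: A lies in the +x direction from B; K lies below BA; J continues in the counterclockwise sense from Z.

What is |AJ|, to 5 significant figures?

50.664

B is at the origin; B and A share the same y with |BA| = 34.1 and A on the +x side, so A = (34.100, 0.0000). Tangency of A1 to BA means the radius KA is perpendicular to BA, so K = A + (0, -13) = (34.100, -13.000). On A1, A sits at bearing 90° from K; a 93° counterclockwise sweep puts Z at bearing 183°, so Z = K + 13.0·(cos 183°, sin 183°) = (21.118, -13.680). A1 meets ZJ tangentially, so KZ is at right angles to ZJ, so ZJ runs along (−sin 183°, cos 183°); with |ZJ| = 35.8, J = (22.991, -49.431). Then |AJ| = |J − A| = 50.664.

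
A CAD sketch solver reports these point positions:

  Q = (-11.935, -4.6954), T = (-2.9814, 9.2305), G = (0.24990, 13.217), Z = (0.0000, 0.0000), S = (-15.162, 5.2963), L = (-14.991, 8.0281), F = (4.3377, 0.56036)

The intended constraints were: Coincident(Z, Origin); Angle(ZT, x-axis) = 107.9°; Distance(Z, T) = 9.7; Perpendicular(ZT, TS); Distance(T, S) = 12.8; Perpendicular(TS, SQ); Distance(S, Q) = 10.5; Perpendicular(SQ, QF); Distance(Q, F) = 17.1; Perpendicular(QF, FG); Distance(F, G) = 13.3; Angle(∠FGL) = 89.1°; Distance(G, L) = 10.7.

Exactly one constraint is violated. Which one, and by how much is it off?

Distance(G, L) = 10.7 — off by 5.40.

Z = (0.00, 0.00) ✓; ZT at 107.9° ✓; |ZT| = 9.700 ✓; ∠(ZT, TS) = 90.00° ✓; |TS| = 12.80 ✓; ∠(TS, SQ) = 90.00° ✓; |SQ| = 10.50 ✓; ∠(SQ, QF) = 90.00° ✓; |QF| = 17.10 ✓; ∠(QF, FG) = 90.00° ✓; |FG| = 13.30 ✓; ∠FGL = 89.10° ✓; |GL| = 16.10 ✗.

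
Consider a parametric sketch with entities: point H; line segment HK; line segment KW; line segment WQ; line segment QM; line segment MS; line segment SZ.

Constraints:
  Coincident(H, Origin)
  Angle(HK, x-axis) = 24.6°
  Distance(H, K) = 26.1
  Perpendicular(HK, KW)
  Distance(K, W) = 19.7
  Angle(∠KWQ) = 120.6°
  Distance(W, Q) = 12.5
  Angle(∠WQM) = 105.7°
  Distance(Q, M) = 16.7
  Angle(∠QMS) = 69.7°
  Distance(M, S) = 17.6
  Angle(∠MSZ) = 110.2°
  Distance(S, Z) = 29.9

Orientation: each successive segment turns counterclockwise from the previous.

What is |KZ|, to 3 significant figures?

31.1

H is at the origin; HK runs at 24.6° with length 26.1, so K = (23.7, 10.9). The perpendicularity gives KW at right angles to HK, so KW runs at 115°; with |KW| = 19.7, W = (15.5, 28.8). ∠KWQ = 120.6° gives WQ at 174° from the x-axis; with |WQ| = 12.5, Q = (3.10, 30.1). ∠WQM = 105.7° gives QM at -112° from the x-axis; with |QM| = 16.7, M = (-3.08, 14.6). ∠QMS = 69.7° gives MS at -1.40° from the x-axis; with |MS| = 17.6, S = (14.5, 14.1). ∠MSZ = 110.2° gives SZ at 68.4° from the x-axis; with |SZ| = 29.9, Z = (25.5, 41.9). Then |KZ| = |Z − K| = 31.1.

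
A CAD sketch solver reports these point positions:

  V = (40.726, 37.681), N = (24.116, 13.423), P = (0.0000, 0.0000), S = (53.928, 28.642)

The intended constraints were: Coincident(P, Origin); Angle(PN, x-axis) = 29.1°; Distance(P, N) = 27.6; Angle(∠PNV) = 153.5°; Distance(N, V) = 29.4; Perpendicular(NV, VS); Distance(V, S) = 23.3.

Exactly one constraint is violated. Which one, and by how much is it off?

Distance(V, S) = 23.3 — off by 7.30.

P = (0.00, 0.00) ✓; PN at 29.10° ✓; |PN| = 27.60 ✓; ∠PNV = 153.5° ✓; |NV| = 29.40 ✓; ∠(NV, VS) = 90.00° ✓; |VS| = 16.00 ✗.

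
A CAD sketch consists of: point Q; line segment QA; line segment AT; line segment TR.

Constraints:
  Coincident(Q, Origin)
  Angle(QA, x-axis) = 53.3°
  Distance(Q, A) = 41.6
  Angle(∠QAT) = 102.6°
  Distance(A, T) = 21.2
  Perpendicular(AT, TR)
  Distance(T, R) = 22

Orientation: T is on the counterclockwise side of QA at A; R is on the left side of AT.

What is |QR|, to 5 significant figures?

35.531

Q is at the origin; QA runs at 53.3° with length 41.6, so A = 41.6·(cos 53.3°, sin 53.3°) = (24.861, 33.354). ∠QAT = 102.6°, so AT runs at 53.3° + (180° − 102.6°) = 130.70° from the x-axis; with |AT| = 21.2, T = A + 21.2·(cos 130.70°, sin 130.70°) = (11.037, 49.426). The perpendicularity gives TR at right angles to AT; with |TR| = 22.0 on the left of AT, R = T + 22.0·(-0.75813, -0.65210) = (-5.6422, 35.080). Then |QR| = |R − Q| = 35.531.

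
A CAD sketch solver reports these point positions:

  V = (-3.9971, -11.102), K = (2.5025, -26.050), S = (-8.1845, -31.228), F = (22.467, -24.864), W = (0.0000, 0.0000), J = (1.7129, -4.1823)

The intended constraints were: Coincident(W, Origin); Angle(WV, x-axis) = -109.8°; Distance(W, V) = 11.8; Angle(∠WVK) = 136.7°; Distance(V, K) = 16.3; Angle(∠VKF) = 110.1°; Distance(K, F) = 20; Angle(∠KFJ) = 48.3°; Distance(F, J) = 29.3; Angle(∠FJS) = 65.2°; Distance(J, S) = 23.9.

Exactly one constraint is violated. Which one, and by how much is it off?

Distance(J, S) = 23.9 — off by 4.90.

W = (0.00, 0.00) ✓; WV at -109.8° ✓; |WV| = 11.80 ✓; ∠WVK = 136.7° ✓; |VK| = 16.30 ✓; ∠VKF = 110.1° ✓; |KF| = 20.00 ✓; ∠KFJ = 48.30° ✓; |FJ| = 29.30 ✓; ∠FJS = 65.20° ✓; |JS| = 28.80 ✗.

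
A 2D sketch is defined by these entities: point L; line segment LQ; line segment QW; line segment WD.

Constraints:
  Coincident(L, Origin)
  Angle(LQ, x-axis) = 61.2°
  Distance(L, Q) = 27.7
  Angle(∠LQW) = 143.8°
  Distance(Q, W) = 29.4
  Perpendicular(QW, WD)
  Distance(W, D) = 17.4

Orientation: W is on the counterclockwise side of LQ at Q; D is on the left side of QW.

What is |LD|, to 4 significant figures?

51.76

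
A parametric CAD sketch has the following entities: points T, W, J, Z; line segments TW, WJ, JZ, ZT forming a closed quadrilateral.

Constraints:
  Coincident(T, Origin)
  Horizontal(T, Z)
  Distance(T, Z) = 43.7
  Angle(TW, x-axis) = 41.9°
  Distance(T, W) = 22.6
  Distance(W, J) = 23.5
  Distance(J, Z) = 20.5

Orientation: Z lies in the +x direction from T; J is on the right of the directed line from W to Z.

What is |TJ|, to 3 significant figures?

25.5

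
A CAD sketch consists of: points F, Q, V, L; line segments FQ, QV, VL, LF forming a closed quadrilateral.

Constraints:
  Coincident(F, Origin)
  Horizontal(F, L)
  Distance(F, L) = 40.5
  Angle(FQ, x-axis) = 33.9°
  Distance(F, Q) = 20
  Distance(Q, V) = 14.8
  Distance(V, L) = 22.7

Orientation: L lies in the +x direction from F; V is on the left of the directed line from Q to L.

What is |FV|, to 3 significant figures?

34.8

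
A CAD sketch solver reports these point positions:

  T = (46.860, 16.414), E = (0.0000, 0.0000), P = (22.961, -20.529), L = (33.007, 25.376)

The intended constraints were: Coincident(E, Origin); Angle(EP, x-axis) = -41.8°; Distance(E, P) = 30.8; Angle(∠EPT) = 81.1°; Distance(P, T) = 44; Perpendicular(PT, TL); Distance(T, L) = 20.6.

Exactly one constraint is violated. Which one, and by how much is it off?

Distance(T, L) = 20.6 — off by 4.10.

E = (0.00, 0.00) ✓; EP at -41.80° ✓; |EP| = 30.80 ✓; ∠EPT = 81.10° ✓; |PT| = 44.00 ✓; ∠(PT, TL) = 90.00° ✓; |TL| = 16.50 ✗.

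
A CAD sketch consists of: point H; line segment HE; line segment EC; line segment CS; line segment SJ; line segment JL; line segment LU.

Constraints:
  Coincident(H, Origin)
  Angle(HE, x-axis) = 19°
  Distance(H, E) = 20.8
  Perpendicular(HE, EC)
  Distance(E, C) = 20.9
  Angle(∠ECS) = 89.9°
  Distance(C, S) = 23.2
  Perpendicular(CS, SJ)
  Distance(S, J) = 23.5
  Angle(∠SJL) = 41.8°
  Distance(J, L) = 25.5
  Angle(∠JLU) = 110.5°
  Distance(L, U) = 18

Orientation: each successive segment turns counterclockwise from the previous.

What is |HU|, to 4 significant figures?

32.91

H is at the origin; HE runs at 19.0° with length 20.8, so E = (19.67, 6.772). HE is perpendicular to EC, so EC runs at 109.0°; with |EC| = 20.9, C = (12.86, 26.53). ∠ECS = 89.9° gives CS at -160.9° from the x-axis; with |CS| = 23.2, S = (-9.060, 18.94). CS ⟂ SJ, so SJ runs at -70.90°; with |SJ| = 23.5, J = (-1.371, -3.265). ∠SJL = 41.8° gives JL at 67.30° from the x-axis; with |JL| = 25.5, L = (8.470, 20.26). ∠JLU = 110.5° gives LU at 136.8° from the x-axis; with |LU| = 18.0, U = (-4.652, 32.58). Then |HU| = |U − H| = 32.91.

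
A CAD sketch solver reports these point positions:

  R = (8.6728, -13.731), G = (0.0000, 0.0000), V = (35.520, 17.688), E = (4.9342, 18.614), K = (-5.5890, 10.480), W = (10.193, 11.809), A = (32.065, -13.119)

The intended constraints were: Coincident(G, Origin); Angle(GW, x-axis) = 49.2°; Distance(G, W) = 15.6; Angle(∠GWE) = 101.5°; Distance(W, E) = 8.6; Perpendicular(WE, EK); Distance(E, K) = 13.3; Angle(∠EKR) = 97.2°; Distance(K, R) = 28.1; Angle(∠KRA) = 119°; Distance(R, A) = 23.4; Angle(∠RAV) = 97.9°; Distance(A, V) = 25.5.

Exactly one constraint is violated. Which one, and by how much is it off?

Distance(A, V) = 25.5 — off by 5.50.

G = (0.00, 0.00) ✓; GW at 49.20° ✓; |GW| = 15.60 ✓; ∠GWE = 101.5° ✓; |WE| = 8.600 ✓; ∠(WE, EK) = 90.01° ✓; |EK| = 13.30 ✓; ∠EKR = 97.20° ✓; |KR| = 28.10 ✓; ∠KRA = 119.0° ✓; |RA| = 23.40 ✓; ∠RAV = 97.90° ✓; |AV| = 31.00 ✗.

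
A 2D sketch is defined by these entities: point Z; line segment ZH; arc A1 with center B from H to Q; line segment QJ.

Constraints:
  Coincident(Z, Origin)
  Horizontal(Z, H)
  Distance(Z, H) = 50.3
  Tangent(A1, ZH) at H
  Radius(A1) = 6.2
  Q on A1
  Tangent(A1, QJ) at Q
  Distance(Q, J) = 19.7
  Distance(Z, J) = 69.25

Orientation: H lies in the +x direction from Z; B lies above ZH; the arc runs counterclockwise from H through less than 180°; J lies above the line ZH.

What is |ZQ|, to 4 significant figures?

55.45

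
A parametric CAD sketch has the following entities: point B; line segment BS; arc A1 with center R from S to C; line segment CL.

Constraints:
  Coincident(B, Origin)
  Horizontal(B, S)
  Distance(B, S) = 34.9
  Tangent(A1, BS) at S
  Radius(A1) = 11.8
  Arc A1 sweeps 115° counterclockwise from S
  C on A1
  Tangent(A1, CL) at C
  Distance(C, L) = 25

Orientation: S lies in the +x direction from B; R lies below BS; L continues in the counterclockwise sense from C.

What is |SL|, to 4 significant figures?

39.44

B is at the origin; BS is horizontal with |BS| = 34.9 and S on the +x side, so S = (34.90, 0.000). Tangency of A1 to BS means the radius RS is perpendicular to BS, so R = S + (0, -11.8) = (34.90, -11.80). On A1, S sits at bearing 90° from R; a 115° counterclockwise sweep puts C at bearing 205°, so C = R + 11.8·(cos 205°, sin 205°) = (24.21, -16.79). Tangency of A1 to CL means the radius RC is perpendicular to CL, so CL runs along (−sin 205°, cos 205°); with |CL| = 25.0, L = (34.77, -39.44). Then |SL| = |L − S| = 39.44.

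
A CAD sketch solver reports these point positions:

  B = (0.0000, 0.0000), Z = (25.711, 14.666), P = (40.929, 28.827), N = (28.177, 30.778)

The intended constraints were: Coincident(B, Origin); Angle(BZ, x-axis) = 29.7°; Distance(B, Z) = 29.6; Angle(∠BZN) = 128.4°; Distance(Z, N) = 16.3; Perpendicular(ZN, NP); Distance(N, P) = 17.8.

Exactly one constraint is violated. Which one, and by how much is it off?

Distance(N, P) = 17.8 — off by 4.90.

B = (0.00, 0.00) ✓; BZ at 29.70° ✓; |BZ| = 29.60 ✓; ∠BZN = 128.4° ✓; |ZN| = 16.30 ✓; ∠(ZN, NP) = 90.00° ✓; |NP| = 12.90 ✗.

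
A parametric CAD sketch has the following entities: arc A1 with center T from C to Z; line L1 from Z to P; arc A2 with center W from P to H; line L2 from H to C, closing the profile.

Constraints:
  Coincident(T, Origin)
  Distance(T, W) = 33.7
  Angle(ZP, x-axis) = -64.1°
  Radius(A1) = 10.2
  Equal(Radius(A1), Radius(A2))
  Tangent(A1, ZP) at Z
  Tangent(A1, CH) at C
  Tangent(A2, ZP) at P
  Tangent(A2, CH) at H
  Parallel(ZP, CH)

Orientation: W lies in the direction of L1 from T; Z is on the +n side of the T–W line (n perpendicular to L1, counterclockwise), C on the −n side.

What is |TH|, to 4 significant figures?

35.21

The slot axis is L1's direction at -64.1°, so u = (cos -64.1°, sin -64.1°) = (0.4368, -0.8996) and n = (−sin -64.1°, cos -64.1°) = (0.8996, 0.4368). T is at the origin and W lies 33.7 along u from T, so W = 33.7·u = (14.72, -30.32). Tangency of A1 to both parallel lines with radius 10.2 puts Z and C at T ± 10.2·n: Z = (9.175, 4.455), C = (-9.175, -4.455). Equal radii place P and H the same way about W: P = W + 10.2·n = (23.90, -25.86), H = W − 10.2·n = (5.545, -34.77). Then |TH| = |H − T| = 35.21.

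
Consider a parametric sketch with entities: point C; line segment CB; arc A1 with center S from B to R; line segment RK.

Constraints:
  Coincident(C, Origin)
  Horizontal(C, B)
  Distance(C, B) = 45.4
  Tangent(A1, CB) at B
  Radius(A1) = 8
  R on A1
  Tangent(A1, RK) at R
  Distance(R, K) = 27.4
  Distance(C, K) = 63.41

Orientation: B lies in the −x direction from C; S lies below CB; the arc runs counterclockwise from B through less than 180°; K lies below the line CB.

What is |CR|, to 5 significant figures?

54.034

Checks: |SB| = 8.000 ✓; |SR| = 8.000 ✓; ∠(SR, RK) = 90.00° ✓; |RK| = 27.40 ✓; |CK| = 63.41 ✓.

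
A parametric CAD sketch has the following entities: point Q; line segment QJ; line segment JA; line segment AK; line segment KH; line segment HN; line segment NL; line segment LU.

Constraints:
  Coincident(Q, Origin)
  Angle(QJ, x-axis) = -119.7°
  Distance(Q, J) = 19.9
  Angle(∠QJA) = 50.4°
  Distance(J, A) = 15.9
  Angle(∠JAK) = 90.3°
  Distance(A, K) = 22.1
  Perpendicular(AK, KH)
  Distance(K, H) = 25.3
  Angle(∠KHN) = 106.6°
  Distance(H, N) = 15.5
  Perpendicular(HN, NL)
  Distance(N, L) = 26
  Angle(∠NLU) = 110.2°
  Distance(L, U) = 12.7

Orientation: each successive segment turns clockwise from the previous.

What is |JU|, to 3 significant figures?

21.2

HN ⟂ NL, so NL runs at 128°; with |NL| = 26.0, L = (-13.9, -6.97). ∠NLU = 110.2° gives LU at 57.8° from the x-axis; with |LU| = 12.7, U = (-7.16, 3.78). Then |JU| = |U − J| = 21.2.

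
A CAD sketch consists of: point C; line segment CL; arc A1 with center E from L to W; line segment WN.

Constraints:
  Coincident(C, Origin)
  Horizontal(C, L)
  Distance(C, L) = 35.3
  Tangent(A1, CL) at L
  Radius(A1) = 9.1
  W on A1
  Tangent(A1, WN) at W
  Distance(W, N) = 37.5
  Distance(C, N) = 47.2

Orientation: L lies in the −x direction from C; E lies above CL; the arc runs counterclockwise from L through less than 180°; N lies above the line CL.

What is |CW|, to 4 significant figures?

27.36

C is at the origin; C and L share the same y with |CL| = 35.3 and L on the −x side, so L = (-35.30, 0.000). Since A1 is tangent to CL there, EL ⟂ CL, so E = L + (0, 9.1) = (-35.30, 9.100). Since EW ⟂ WN (tangency), |EN| = √(9.1² + 37.5²) = 38.59 regardless of where W sits on A1. So N lies on both circle(C, 47.2) and circle(E, 38.59); the above-CL intersection is N = (-18.04, 43.61). W is the foot of the tangent from N: W = (-26.43, 7.065).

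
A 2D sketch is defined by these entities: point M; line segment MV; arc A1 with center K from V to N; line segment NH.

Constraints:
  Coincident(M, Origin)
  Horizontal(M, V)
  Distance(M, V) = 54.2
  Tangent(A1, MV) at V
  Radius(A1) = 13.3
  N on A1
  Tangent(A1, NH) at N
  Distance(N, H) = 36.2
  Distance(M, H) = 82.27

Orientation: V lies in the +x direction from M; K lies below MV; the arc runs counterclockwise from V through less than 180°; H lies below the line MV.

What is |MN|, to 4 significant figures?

48.43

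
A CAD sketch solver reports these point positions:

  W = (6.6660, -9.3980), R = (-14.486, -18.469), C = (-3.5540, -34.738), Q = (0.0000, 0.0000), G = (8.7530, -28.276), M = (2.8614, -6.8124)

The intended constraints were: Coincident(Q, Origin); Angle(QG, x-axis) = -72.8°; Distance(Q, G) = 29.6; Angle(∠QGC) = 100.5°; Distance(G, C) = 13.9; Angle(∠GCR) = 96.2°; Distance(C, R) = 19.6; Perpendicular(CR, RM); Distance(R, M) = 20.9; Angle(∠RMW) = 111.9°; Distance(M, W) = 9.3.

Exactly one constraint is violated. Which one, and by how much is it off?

Distance(M, W) = 9.3 — off by 4.70.

Q = (0.00, 0.00) ✓; QG at -72.80° ✓; |QG| = 29.60 ✓; ∠QGC = 100.5° ✓; |GC| = 13.90 ✓; ∠GCR = 96.20° ✓; |CR| = 19.60 ✓; ∠(CR, RM) = 90.00° ✓; |RM| = 20.90 ✓; ∠RMW = 111.9° ✓; |MW| = 4.600 ✗.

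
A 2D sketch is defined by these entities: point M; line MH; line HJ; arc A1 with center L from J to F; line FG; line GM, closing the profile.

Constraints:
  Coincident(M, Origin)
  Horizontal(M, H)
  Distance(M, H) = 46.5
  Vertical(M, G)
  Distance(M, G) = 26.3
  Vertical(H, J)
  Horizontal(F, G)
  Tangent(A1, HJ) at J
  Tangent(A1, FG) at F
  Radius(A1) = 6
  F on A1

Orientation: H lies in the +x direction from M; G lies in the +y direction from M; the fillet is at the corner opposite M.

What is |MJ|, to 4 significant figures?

50.74

M is at the origin; M and H share the same y with |MH| = 46.5 and H on the +x side, so H = (46.50, 0.000). M and G share the same x with |MG| = 26.3 and G on the +y side, so G = (0.000, 26.30). The virtual corner opposite M is at (46.50, 26.30). A1 meets HJ tangentially, so LJ is at right angles to HJ and tangency of A1 to FG means the radius LF is perpendicular to FG, with radius 6.0, so the center L sits 6.0 in from both sides at L = (40.50, 20.30). That places the tangent points at J = (46.50, 20.30) on HJ and F = (40.50, 26.30) on FG. Then |MJ| = |J − M| = 50.74.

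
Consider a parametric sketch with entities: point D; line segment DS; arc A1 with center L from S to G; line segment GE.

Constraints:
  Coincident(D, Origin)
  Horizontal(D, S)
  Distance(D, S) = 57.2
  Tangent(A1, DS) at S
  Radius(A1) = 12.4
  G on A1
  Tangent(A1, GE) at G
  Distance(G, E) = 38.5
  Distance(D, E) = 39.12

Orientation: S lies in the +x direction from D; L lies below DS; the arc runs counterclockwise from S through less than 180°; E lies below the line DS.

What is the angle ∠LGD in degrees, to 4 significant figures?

142.2°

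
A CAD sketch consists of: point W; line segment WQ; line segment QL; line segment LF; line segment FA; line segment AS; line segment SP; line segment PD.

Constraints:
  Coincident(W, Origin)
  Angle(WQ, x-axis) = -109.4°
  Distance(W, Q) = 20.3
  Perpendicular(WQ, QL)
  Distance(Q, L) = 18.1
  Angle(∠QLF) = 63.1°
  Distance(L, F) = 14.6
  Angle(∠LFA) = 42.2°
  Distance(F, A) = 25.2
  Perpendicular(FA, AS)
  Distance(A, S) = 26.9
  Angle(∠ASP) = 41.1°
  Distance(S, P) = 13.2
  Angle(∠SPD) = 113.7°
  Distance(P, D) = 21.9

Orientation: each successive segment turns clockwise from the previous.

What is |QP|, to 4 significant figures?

24.62

W is at the origin; WQ runs at -109.4° with length 20.3, so Q = (-6.743, -19.15). The perpendicularity gives QL at right angles to WQ, so QL runs at 160.6°; with |QL| = 18.1, L = (-23.82, -13.14). ∠QLF = 63.1° gives LF at 43.70° from the x-axis; with |LF| = 14.6, F = (-13.26, -3.048). ∠LFA = 42.2° gives FA at -94.10° from the x-axis; with |FA| = 25.2, A = (-15.06, -28.18). FA is perpendicular to AS, so AS runs at 175.9°; with |AS| = 26.9, S = (-41.89, -26.26). ∠ASP = 41.1° gives SP at 37.00° from the x-axis; with |SP| = 13.2, P = (-31.35, -18.32). Then |QP| = |P − Q| = 24.62.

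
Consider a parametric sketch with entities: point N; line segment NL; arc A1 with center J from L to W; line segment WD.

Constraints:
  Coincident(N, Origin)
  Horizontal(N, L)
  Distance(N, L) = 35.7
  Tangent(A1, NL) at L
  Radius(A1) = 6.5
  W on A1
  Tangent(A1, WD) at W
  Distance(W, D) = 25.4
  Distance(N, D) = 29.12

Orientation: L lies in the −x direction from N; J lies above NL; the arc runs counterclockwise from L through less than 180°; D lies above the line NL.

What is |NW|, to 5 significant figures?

30.413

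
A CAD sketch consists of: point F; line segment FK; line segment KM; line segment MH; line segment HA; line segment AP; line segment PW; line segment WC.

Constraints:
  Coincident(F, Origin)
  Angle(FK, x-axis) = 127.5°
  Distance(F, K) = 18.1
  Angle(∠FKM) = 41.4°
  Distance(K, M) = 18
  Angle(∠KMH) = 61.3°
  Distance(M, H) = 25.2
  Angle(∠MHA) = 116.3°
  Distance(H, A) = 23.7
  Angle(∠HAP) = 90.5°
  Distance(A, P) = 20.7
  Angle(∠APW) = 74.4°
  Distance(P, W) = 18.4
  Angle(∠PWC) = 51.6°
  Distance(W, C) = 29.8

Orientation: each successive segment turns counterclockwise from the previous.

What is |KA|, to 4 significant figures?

27.60

F is at the origin; FK runs at 127.5° with length 18.1, so K = (-11.02, 14.36). ∠FKM = 41.4° gives KM at -93.90° from the x-axis; with |KM| = 18.0, M = (-12.24, -3.599). ∠KMH = 61.3° gives MH at 24.80° from the x-axis; with |MH| = 25.2, H = (10.63, 6.972). ∠MHA = 116.3° gives HA at 88.50° from the x-axis; with |HA| = 23.7, A = (11.25, 30.66). Then |KA| = |A − K| = 27.60.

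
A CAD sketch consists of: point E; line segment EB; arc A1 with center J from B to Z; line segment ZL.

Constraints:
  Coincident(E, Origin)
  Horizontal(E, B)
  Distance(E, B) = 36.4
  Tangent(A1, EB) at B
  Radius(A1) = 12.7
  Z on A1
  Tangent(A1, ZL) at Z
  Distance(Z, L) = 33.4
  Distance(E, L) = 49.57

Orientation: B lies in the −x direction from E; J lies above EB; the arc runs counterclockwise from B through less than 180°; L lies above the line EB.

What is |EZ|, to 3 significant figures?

26.4

Checks: |JZ| = 12.70 ✓; ∠(JZ, ZL) = 90.00° ✓; |ZL| = 33.40 ✓; |EL| = 49.57 ✓.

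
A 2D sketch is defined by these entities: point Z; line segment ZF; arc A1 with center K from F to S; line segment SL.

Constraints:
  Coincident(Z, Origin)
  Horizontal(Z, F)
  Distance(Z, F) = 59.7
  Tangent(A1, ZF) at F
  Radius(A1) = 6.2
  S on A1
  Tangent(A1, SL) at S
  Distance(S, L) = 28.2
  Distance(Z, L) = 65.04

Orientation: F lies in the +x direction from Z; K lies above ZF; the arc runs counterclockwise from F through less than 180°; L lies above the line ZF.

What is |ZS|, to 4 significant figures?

66.01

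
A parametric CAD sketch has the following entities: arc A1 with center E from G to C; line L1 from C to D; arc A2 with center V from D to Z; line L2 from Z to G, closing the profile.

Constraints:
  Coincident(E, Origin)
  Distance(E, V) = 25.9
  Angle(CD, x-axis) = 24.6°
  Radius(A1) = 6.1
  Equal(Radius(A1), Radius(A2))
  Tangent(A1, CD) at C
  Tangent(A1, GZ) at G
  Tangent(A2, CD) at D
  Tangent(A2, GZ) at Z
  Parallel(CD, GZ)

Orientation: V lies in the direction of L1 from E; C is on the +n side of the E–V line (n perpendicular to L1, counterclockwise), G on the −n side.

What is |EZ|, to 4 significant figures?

26.61

The slot axis is L1's direction at 24.6°, so u = (cos 24.6°, sin 24.6°) = (0.9092, 0.4163) and n = (−sin 24.6°, cos 24.6°) = (-0.4163, 0.9092). E is at the origin and V lies 25.9 along u from E, so V = 25.9·u = (23.55, 10.78). Tangency of A1 to both parallel lines with radius 6.1 puts C and G at E ± 6.1·n: C = (-2.539, 5.546), G = (2.539, -5.546). Equal radii place D and Z the same way about V: D = V + 6.1·n = (21.01, 16.33), Z = V − 6.1·n = (26.09, 5.235). Then |EZ| = |Z − E| = 26.61.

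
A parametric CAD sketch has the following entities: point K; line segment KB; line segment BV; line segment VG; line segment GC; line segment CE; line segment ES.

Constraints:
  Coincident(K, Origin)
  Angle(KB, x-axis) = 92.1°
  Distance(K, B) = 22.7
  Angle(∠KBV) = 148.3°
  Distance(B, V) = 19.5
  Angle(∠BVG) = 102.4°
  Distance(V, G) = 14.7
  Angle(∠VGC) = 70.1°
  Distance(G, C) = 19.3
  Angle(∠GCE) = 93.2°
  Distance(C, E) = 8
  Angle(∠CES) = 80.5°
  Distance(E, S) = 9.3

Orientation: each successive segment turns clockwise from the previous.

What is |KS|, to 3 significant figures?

33.0

K is at the origin; KB runs at 92.1° with length 22.7, so B = (-0.832, 22.7). ∠KBV = 148.3° gives BV at 60.4° from the x-axis; with |BV| = 19.5, V = (8.80, 39.6). ∠BVG = 102.4° gives VG at -17.2° from the x-axis; with |VG| = 14.7, G = (22.8, 35.3). ∠VGC = 70.1° gives GC at -127° from the x-axis; with |GC| = 19.3, C = (11.2, 19.9). ∠GCE = 93.2° gives CE at 146° from the x-axis; with |CE| = 8.0, E = (4.56, 24.4). ∠CES = 80.5° gives ES at 46.6° from the x-axis; with |ES| = 9.3, S = (11.0, 31.1). Then |KS| = |S − K| = 33.0.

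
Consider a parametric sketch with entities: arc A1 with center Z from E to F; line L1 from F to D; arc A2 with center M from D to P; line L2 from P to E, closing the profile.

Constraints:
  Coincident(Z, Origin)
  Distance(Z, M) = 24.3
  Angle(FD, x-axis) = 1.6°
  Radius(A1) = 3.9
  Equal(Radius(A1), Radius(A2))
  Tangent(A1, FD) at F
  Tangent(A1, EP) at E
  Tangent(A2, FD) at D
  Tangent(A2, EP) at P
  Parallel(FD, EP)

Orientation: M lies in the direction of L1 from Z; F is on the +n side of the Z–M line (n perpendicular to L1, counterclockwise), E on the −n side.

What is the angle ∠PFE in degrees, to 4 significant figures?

72.20°

The slot axis is L1's direction at 1.6°, so u = (cos 1.6°, sin 1.6°) = (0.9996, 0.02792) and n = (−sin 1.6°, cos 1.6°) = (-0.02792, 0.9996). Z is at the origin and M lies 24.3 along u from Z, so M = 24.3·u = (24.29, 0.6785). Tangency of A1 to both parallel lines with radius 3.9 puts F and E at Z ± 3.9·n: F = (-0.1089, 3.898), E = (0.1089, -3.898). Equal radii place D and P the same way about M: D = M + 3.9·n = (24.18, 4.577), P = M − 3.9·n = (24.40, -3.220). Then cos ∠PFE = FP·FE / (|FP||FE|), giving 72.20°.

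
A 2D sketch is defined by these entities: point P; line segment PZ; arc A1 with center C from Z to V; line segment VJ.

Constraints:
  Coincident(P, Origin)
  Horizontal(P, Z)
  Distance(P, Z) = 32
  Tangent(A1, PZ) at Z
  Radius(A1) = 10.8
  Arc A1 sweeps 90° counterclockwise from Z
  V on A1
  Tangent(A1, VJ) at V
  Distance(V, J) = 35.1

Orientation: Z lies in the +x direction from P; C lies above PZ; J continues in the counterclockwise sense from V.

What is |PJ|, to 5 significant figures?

62.759

P is at the origin; PZ is horizontal with |PZ| = 32.0 and Z on the +x side, so Z = (32.000, 0.0000). The tangent condition forces CZ to be normal to PZ, so C = Z + (0, 10.8) = (32.000, 10.800). On A1, Z sits at bearing -90° from C; a 90° counterclockwise sweep puts V at bearing 0°, so V = C + 10.8·(cos 0°, sin 0°) = (42.800, 10.800). The tangent condition forces CV to be normal to VJ, so VJ runs along (−sin 0°, cos 0°); with |VJ| = 35.1, J = (42.800, 45.900). Then |PJ| = |J − P| = 62.759.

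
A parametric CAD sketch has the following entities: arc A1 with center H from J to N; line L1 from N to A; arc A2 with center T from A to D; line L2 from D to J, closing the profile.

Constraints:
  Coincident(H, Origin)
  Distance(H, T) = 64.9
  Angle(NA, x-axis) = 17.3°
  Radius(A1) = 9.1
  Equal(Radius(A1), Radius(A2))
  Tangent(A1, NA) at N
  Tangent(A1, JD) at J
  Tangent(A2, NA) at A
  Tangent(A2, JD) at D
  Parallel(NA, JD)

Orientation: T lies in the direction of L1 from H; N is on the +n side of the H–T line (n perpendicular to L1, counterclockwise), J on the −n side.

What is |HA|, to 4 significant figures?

65.53

The slot axis is L1's direction at 17.3°, so u = (cos 17.3°, sin 17.3°) = (0.9548, 0.2974) and n = (−sin 17.3°, cos 17.3°) = (-0.2974, 0.9548). H is at the origin and T lies 64.9 along u from H, so T = 64.9·u = (61.96, 19.30). Tangency of A1 to both parallel lines with radius 9.1 puts N and J at H ± 9.1·n: N = (-2.706, 8.688), J = (2.706, -8.688). Equal radii place A and D the same way about T: A = T + 9.1·n = (59.26, 27.99), D = T − 9.1·n = (64.67, 10.61). Then |HA| = |A − H| = 65.53.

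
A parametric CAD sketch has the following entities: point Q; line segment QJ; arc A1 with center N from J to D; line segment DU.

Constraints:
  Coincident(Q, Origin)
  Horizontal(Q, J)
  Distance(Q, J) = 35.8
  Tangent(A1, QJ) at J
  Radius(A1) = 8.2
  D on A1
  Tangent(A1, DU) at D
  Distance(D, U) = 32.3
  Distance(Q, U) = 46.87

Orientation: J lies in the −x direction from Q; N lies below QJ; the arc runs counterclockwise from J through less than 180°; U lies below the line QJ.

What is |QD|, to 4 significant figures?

44.50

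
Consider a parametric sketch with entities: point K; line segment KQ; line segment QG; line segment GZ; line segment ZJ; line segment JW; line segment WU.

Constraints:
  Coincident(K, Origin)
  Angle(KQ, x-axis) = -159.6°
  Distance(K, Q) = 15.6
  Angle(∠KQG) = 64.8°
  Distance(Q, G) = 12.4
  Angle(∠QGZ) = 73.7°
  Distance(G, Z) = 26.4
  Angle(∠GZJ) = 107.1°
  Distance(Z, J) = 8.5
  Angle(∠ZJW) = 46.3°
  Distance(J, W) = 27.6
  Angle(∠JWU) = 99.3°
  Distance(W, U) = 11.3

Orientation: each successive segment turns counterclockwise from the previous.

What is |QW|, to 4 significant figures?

16.15

∠GZJ = 107.1° gives ZJ at 134.8° from the x-axis; with |ZJ| = 8.5, J = (0.6832, 15.21). ∠ZJW = 46.3° gives JW at -91.50° from the x-axis; with |JW| = 27.6, W = (-0.03930, -12.38). Then |QW| = |W − Q| = 16.15.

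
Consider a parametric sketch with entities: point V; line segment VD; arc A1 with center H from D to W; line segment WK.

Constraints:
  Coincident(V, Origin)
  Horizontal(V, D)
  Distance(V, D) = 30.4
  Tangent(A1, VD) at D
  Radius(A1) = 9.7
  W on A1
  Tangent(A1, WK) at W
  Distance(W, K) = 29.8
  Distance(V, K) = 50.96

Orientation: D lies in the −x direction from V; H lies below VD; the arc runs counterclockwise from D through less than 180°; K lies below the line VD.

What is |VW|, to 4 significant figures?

41.61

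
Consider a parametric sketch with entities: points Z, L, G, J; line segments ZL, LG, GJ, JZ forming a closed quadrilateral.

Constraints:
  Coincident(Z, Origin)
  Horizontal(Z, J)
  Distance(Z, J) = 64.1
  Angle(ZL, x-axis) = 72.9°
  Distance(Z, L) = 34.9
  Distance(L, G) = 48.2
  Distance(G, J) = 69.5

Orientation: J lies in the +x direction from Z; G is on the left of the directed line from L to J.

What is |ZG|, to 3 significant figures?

80.5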